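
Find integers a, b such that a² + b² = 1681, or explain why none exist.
0² + 41² (a=0, b=41)

Factorization: 1681 = 41^2
By Fermat: n is sum of two squares iff every prime p ≡ 3 (mod 4) appears to even power.
All primes ≡ 3 (mod 4) appear to even power.
Search a = 0, 1, 2, … for 1681 - a² a perfect square: first hit at a = 0: 1681 - 0 = 1681 = 41².
1681 = 0² + 41² = 0 + 1681 ✓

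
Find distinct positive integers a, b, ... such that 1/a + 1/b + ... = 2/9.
1/5 + 1/45

Greedy algorithm:
2/9: ceiling(9/2) = 5, use 1/5
1/45: ceiling(45/1) = 45, use 1/45
Result: 2/9 = 1/5 + 1/45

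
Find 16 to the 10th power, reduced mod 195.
16

Repeated squaring. Binary of 10 = 1010.
16^1 ≡ 16 (mod 195); 16^2 ≡ 61 (mod 195); 16^4 ≡ 16 (mod 195); 16^8 ≡ 61 (mod 195)
16^10 = 16^2 × 16^8 ≡ 16 (mod 195)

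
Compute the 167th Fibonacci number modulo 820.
13

Matrix identity: Q^n = [[F_(n+1), F_n], [F_n, F_(n-1)]] with Q = [[1,1],[1,0]].
n = 167 = 10100111₂. Square-and-multiply, entries mod 820:
Q^1 = [[1,1],[1,0]]
Q^2 = (Q^1)² = [[2,1],[1,1]]
Q^5 = (Q^2)²·Q = [[8,5],[5,3]]
Q^10 = (Q^5)² = [[89,55],[55,34]]
Q^20 = (Q^10)² = [[286,205],[205,81]]
Q^41 = (Q^20)²·Q = [[616,1],[1,615]]
Q^83 = (Q^41)²·Q = [[208,617],[617,411]]
Q^167 = (Q^83)²·Q = [[636,13],[13,623]]
F_167 mod 820 = Q^167[0][1] = 13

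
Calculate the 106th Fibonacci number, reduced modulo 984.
607

Matrix identity: Q^n = [[F_(n+1), F_n], [F_n, F_(n-1)]] with Q = [[1,1],[1,0]].
n = 106 = 1101010₂. Square-and-multiply, entries mod 984:
Q^1 = [[1,1],[1,0]]
Q^3 = (Q^1)²·Q = [[3,2],[2,1]]
Q^6 = (Q^3)² = [[13,8],[8,5]]
Q^13 = (Q^6)²·Q = [[377,233],[233,144]]
Q^26 = (Q^13)² = [[602,361],[361,241]]
Q^53 = (Q^26)²·Q = [[8,725],[725,267]]
Q^106 = (Q^53)² = [[233,607],[607,610]]
F_106 mod 984 = Q^106[0][1] = 607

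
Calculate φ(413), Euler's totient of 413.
348

413 = 7 × 59
φ(n) = n × ∏(1 - 1/p) for each prime p dividing n
φ(413) = 413 × (1 - 1/7) × (1 - 1/59) = 348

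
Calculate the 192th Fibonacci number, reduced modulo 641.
419

Matrix identity: Q^n = [[F_(n+1), F_n], [F_n, F_(n-1)]] with Q = [[1,1],[1,0]].
n = 192 = 11000000₂. Square-and-multiply, entries mod 641:
Q^1 = [[1,1],[1,0]]
Q^3 = (Q^1)²·Q = [[3,2],[2,1]]
Q^6 = (Q^3)² = [[13,8],[8,5]]
Q^12 = (Q^6)² = [[233,144],[144,89]]
Q^24 = (Q^12)² = [[28,216],[216,453]]
Q^48 = (Q^24)² = [[6,54],[54,593]]
Q^96 = (Q^48)² = [[388,296],[296,92]]
Q^192 = (Q^96)² = [[349,419],[419,571]]
F_192 mod 641 = Q^192[0][1] = 419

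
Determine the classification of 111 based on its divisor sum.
deficient

Proper divisors of 111: sum = 1 + 3 + 37 = 41
Since 41 < 111, 111 is deficient.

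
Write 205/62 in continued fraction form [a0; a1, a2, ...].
[3; 3, 3, 1, 4]

Euclidean algorithm steps:
205 = 3 × 62 + 19
62 = 3 × 19 + 5
19 = 3 × 5 + 4
5 = 1 × 4 + 1
4 = 4 × 1 + 0
Continued fraction: [3; 3, 3, 1, 4]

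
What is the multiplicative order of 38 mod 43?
21

43 is prime, so ord(38) divides φ(43) = 42.
Divisors of 42: 1, 2, 3, 6, 7, 14, 21, 42.
Repeated squaring: 38^1 ≡ 38, 38^2 ≡ 25, 38^4 ≡ 23, 38^8 ≡ 13, 38^16 ≡ 40, 38^32 ≡ 9 (mod 43).
Test 38^d mod 43 for each divisor d in increasing order:
38^1 ≡ 38
38^2 ≡ 25
38^3 = 38^2·38^1 ≡ 4
38^6 = 38^4·38^2 ≡ 16
38^7 = 38^4·38^2·38^1 ≡ 6
38^14 = 38^8·38^4·38^2 ≡ 36
38^21 = 38^16·38^4·38^1 ≡ 1  ← first divisor giving 1
The order is 21.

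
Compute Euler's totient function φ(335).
264

335 = 5 × 67
φ(n) = n × ∏(1 - 1/p) for each prime p dividing n
φ(335) = 335 × (1 - 1/5) × (1 - 1/67) = 264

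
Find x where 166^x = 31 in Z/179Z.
152

Baby-step giant-step with step n = ⌈√179⌉ = 14.
Baby steps 166^j mod 179 (j:value) for j=0..13: 0:1, 1:166, 2:169, 3:130, 4:100, 5:132, 6:74, 7:112, 8:155, 9:133, 10:61, 11:102, 12:106, 13:54.
Giant-step multiplier: 166^(-14) ≡ 166^(178-14) = 166^164 ≡ 64 (mod 179).
Giant steps γ_i = 31·64^i mod 179: γ_0=31, γ_1=15, γ_2=65, γ_3=43, γ_4=67, γ_5=171, γ_6=25, γ_7=168, γ_8=12, γ_9=52, γ_10=106 (in table at j=12).
x = i·n + j = 10·14 + 12 = 152.
Check: 166^152 ≡ 31 (mod 179).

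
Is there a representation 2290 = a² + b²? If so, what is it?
9² + 47² (a=9, b=47)

Factorization: 2290 = 2 × 5 × 229
By Fermat: n is sum of two squares iff every prime p ≡ 3 (mod 4) appears to even power.
All primes ≡ 3 (mod 4) appear to even power.
Search a = 0, 1, 2, … for 2290 - a² a perfect square: first hit at a = 9: 2290 - 81 = 2209 = 47².
2290 = 9² + 47² = 81 + 2209 ✓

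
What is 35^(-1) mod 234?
107

gcd(35, 234) = 1, so the inverse exists.
Extended Euclidean algorithm on (234, 35):
234 = 6 × 35 + 24  ⟹  24 = (1)·234 + (-6)·35
35 = 1 × 24 + 11  ⟹  11 = (-1)·234 + (7)·35
24 = 2 × 11 + 2  ⟹  2 = (3)·234 + (-20)·35
11 = 5 × 2 + 1  ⟹  1 = (-16)·234 + (107)·35
So (107)·35 ≡ 1 (mod 234), i.e. 35^(-1) ≡ 107 (mod 234).
Check: 35 × 107 = 3745 ≡ 1 (mod 234)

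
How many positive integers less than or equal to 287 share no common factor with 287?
240

287 = 7 × 41
φ(n) = n × ∏(1 - 1/p) for each prime p dividing n
φ(287) = 287 × (1 - 1/7) × (1 - 1/41) = 240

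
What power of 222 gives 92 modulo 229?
11

Baby-step giant-step with step n = ⌈√229⌉ = 16.
Baby steps 222^j mod 229 (j:value) for j=0..15: 0:1, 1:222, 2:49, 3:115, 4:111, 5:139, 6:172, 7:170, 8:184, 9:86, 10:85, 11:92, 12:43, 13:157, 14:46, 15:136.
h = 92 is already in the table at j=11, so x = 11.
Check: 222^11 ≡ 92 (mod 229).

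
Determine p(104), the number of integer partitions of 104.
304801365

p(n) counts ways to write n as a sum of positive integers (order ignored).
Euler's pentagonal recurrence: p(k) = p(k-1) + p(k-2) - p(k-5) - p(k-7) + p(k-12) + p(k-15) - ... (offsets j(3j∓1)/2, signs ++--, p(0)=1, p(<0)=0).
DP table for k = 0..103: p(0)=1, p(1)=1, p(2)=2, p(3)=3, p(4)=5, p(5)=7, p(6)=11, p(7)=15, p(8)=22, p(9)=30, p(10)=42, p(11)=56, p(12)=77, p(13)=101, p(14)=135, p(15)=176, p(16)=231, p(17)=297, p(18)=385, p(19)=490, p(20)=627, p(21)=792, p(22)=1002, p(23)=1255, p(24)=1575, p(25)=1958, p(26)=2436, p(27)=3010, p(28)=3718, p(29)=4565, p(30)=5604, p(31)=6842, p(32)=8349, p(33)=10143, p(34)=12310, p(35)=14883, p(36)=17977, p(37)=21637, p(38)=26015, p(39)=31185, p(40)=37338, p(41)=44583, p(42)=53174, p(43)=63261, p(44)=75175, p(45)=89134, p(46)=105558, p(47)=124754, p(48)=147273, p(49)=173525, p(50)=204226, p(51)=239943, p(52)=281589, p(53)=329931, p(54)=386155, p(55)=451276, p(56)=526823, p(57)=614154, p(58)=715220, p(59)=831820, p(60)=966467, p(61)=1121505, p(62)=1300156, p(63)=1505499, p(64)=1741630, p(65)=2012558, p(66)=2323520, p(67)=2679689, p(68)=3087735, p(69)=3554345, p(70)=4087968, p(71)=4697205, p(72)=5392783, p(73)=6185689, p(74)=7089500, p(75)=8118264, p(76)=9289091, p(77)=10619863, p(78)=12132164, p(79)=13848650, p(80)=15796476, p(81)=18004327, p(82)=20506255, p(83)=23338469, p(84)=26543660, p(85)=30167357, p(86)=34262962, p(87)=38887673, p(88)=44108109, p(89)=49995925, p(90)=56634173, p(91)=64112359, p(92)=72533807, p(93)=82010177, p(94)=92669720, p(95)=104651419, p(96)=118114304, p(97)=133230930, p(98)=150198136, p(99)=169229875, p(100)=190569292, p(101)=214481126, p(102)=241265379, p(103)=271248950.
Final step: p(104) = p(103) + p(102) - p(99) - p(97) + p(92) + p(89) - p(82) - p(78) + p(69) + p(64) - p(53) - p(47) + p(34) + p(27) - p(12) - p(4)
= 271248950 + 241265379 - 169229875 - 133230930 + 72533807 + 49995925 - 20506255 - 12132164 + 3554345 + 1741630 - 329931 - 124754 + 12310 + 3010 - 77 - 5
= 304801365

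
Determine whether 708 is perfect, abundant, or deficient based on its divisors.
abundant

Proper divisors of 708: sum = 1 + 2 + 3 + 4 + 6 + 12 + 59 + 118 + 177 + 236 + 354 = 972
Since 972 > 708, 708 is abundant.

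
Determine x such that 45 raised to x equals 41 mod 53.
41

Baby-step giant-step with step n = ⌈√53⌉ = 8.
Baby steps 45^j mod 53 (j:value) for j=0..7: 0:1, 1:45, 2:11, 3:18, 4:15, 5:39, 6:6, 7:5.
Giant-step multiplier: 45^(-8) ≡ 45^(52-8) = 45^44 ≡ 49 (mod 53).
Giant steps γ_i = 41·49^i mod 53: γ_0=41, γ_1=48, γ_2=20, γ_3=26, γ_4=2, γ_5=45 (in table at j=1).
x = i·n + j = 5·8 + 1 = 41.
Check: 45^41 ≡ 41 (mod 53).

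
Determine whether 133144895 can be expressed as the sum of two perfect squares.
Not possible

Factorization: 133144895 = 5 × 13 × 127^3
By Fermat: n is sum of two squares iff every prime p ≡ 3 (mod 4) appears to even power.
Prime(s) ≡ 3 (mod 4) with odd exponent: [(127, 3)]
Therefore 133144895 cannot be expressed as a² + b².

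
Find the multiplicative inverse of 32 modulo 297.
65

gcd(32, 297) = 1, so the inverse exists.
Extended Euclidean algorithm on (297, 32):
297 = 9 × 32 + 9  ⟹  9 = (1)·297 + (-9)·32
32 = 3 × 9 + 5  ⟹  5 = (-3)·297 + (28)·32
9 = 1 × 5 + 4  ⟹  4 = (4)·297 + (-37)·32
5 = 1 × 4 + 1  ⟹  1 = (-7)·297 + (65)·32
So (65)·32 ≡ 1 (mod 297), i.e. 32^(-1) ≡ 65 (mod 297).
Check: 32 × 65 = 2080 ≡ 1 (mod 297)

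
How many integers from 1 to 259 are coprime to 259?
216

259 = 7 × 37
φ(n) = n × ∏(1 - 1/p) for each prime p dividing n
φ(259) = 259 × (1 - 1/7) × (1 - 1/37) = 216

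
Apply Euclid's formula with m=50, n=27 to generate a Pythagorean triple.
(1771, 2700, 3229)

Euclid's formula: a = m² - n², b = 2mn, c = m² + n²
m = 50, n = 27
a = 50² - 27² = 2500 - 729 = 1771
b = 2 × 50 × 27 = 2700
c = 50² + 27² = 2500 + 729 = 3229
Verification: 1771² + 2700² = 3136441 + 7290000 = 10426441 = 3229² ✓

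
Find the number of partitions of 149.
37027355200

p(n) counts ways to write n as a sum of positive integers (order ignored).
Euler's pentagonal recurrence: p(k) = p(k-1) + p(k-2) - p(k-5) - p(k-7) + p(k-12) + p(k-15) - ... (offsets j(3j∓1)/2, signs ++--, p(0)=1, p(<0)=0).
DP table for k = 0..148: p(0)=1, p(1)=1, p(2)=2, p(3)=3, p(4)=5, p(5)=7, p(6)=11, p(7)=15, p(8)=22, p(9)=30, p(10)=42, p(11)=56, p(12)=77, p(13)=101, p(14)=135, p(15)=176, p(16)=231, p(17)=297, p(18)=385, p(19)=490, p(20)=627, p(21)=792, p(22)=1002, p(23)=1255, p(24)=1575, p(25)=1958, p(26)=2436, p(27)=3010, p(28)=3718, p(29)=4565, p(30)=5604, p(31)=6842, p(32)=8349, p(33)=10143, p(34)=12310, p(35)=14883, p(36)=17977, p(37)=21637, p(38)=26015, p(39)=31185, p(40)=37338, p(41)=44583, p(42)=53174, p(43)=63261, p(44)=75175, p(45)=89134, p(46)=105558, p(47)=124754, p(48)=147273, p(49)=173525, p(50)=204226, p(51)=239943, p(52)=281589, p(53)=329931, p(54)=386155, p(55)=451276, p(56)=526823, p(57)=614154, p(58)=715220, p(59)=831820, p(60)=966467, p(61)=1121505, p(62)=1300156, p(63)=1505499, p(64)=1741630, p(65)=2012558, p(66)=2323520, p(67)=2679689, p(68)=3087735, p(69)=3554345, p(70)=4087968, p(71)=4697205, p(72)=5392783, p(73)=6185689, p(74)=7089500, p(75)=8118264, p(76)=9289091, p(77)=10619863, p(78)=12132164, p(79)=13848650, p(80)=15796476, p(81)=18004327, p(82)=20506255, p(83)=23338469, p(84)=26543660, p(85)=30167357, p(86)=34262962, p(87)=38887673, p(88)=44108109, p(89)=49995925, p(90)=56634173, p(91)=64112359, p(92)=72533807, p(93)=82010177, p(94)=92669720, p(95)=104651419, p(96)=118114304, p(97)=133230930, p(98)=150198136, p(99)=169229875, p(100)=190569292, p(101)=214481126, p(102)=241265379, p(103)=271248950, p(104)=304801365, p(105)=342325709, p(106)=384276336, p(107)=431149389, p(108)=483502844, p(109)=541946240, p(110)=607163746, p(111)=679903203, p(112)=761002156, p(113)=851376628, p(114)=952050665, p(115)=1064144451, p(116)=1188908248, p(117)=1327710076, p(118)=1482074143, p(119)=1653668665, p(120)=1844349560, p(121)=2056148051, p(122)=2291320912, p(123)=2552338241, p(124)=2841940500, p(125)=3163127352, p(126)=3519222692, p(127)=3913864295, p(128)=4351078600, p(129)=4835271870, p(130)=5371315400, p(131)=5964539504, p(132)=6620830889, p(133)=7346629512, p(134)=8149040695, p(135)=9035836076, p(136)=10015581680, p(137)=11097645016, p(138)=12292341831, p(139)=13610949895, p(140)=15065878135, p(141)=16670689208, p(142)=18440293320, p(143)=20390982757, p(144)=22540654445, p(145)=24908858009, p(146)=27517052599, p(147)=30388671978, p(148)=33549419497.
Final step: p(149) = p(148) + p(147) - p(144) - p(142) + p(137) + p(134) - p(127) - p(123) + p(114) + p(109) - p(98) - p(92) + p(79) + p(72) - p(57) - p(49) + p(32) + p(23) - p(4)
= 33549419497 + 30388671978 - 22540654445 - 18440293320 + 11097645016 + 8149040695 - 3913864295 - 2552338241 + 952050665 + 541946240 - 150198136 - 72533807 + 13848650 + 5392783 - 614154 - 173525 + 8349 + 1255 - 5
= 37027355200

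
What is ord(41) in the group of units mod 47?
46

47 is prime, so ord(41) divides φ(47) = 46.
Divisors of 46: 1, 2, 23, 46.
Repeated squaring: 41^1 ≡ 41, 41^2 ≡ 36, 41^4 ≡ 27, 41^8 ≡ 24, 41^16 ≡ 12, 41^32 ≡ 3 (mod 47).
Test 41^d mod 47 for each divisor d in increasing order:
41^1 ≡ 41
41^2 ≡ 36
41^23 = 41^16·41^4·41^2·41^1 ≡ 46
41^46 = 41^32·41^8·41^4·41^2 ≡ 1  ← first divisor giving 1
The order is 46.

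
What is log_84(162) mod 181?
45

Baby-step giant-step with step n = ⌈√181⌉ = 14.
Baby steps 84^j mod 181 (j:value) for j=0..13: 0:1, 1:84, 2:178, 3:110, 4:9, 5:32, 6:154, 7:85, 8:81, 9:107, 10:119, 11:41, 12:5, 13:58.
Giant-step multiplier: 84^(-14) ≡ 84^(180-14) = 84^166 ≡ 12 (mod 181).
Giant steps γ_i = 162·12^i mod 181: γ_0=162, γ_1=134, γ_2=160, γ_3=110 (in table at j=3).
x = i·n + j = 3·14 + 3 = 45.
Check: 84^45 ≡ 162 (mod 181).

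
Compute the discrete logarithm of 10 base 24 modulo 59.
45

Baby-step giant-step with step n = ⌈√59⌉ = 8.
Baby steps 24^j mod 59 (j:value) for j=0..7: 0:1, 1:24, 2:45, 3:18, 4:19, 5:43, 6:29, 7:47.
Giant-step multiplier: 24^(-8) ≡ 24^(58-8) = 24^50 ≡ 17 (mod 59).
Giant steps γ_i = 10·17^i mod 59: γ_0=10, γ_1=52, γ_2=58, γ_3=42, γ_4=6, γ_5=43 (in table at j=5).
x = i·n + j = 5·8 + 5 = 45.
Check: 24^45 ≡ 10 (mod 59).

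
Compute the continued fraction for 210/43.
[4; 1, 7, 1, 1, 2]

Euclidean algorithm steps:
210 = 4 × 43 + 38
43 = 1 × 38 + 5
38 = 7 × 5 + 3
5 = 1 × 3 + 2
3 = 1 × 2 + 1
2 = 2 × 1 + 0
Continued fraction: [4; 1, 7, 1, 1, 2]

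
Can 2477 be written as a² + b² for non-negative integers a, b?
19² + 46² (a=19, b=46)

Factorization: 2477 = 2477
By Fermat: n is sum of two squares iff every prime p ≡ 3 (mod 4) appears to even power.
All primes ≡ 3 (mod 4) appear to even power.
Search a = 0, 1, 2, … for 2477 - a² a perfect square: first hit at a = 19: 2477 - 361 = 2116 = 46².
2477 = 19² + 46² = 361 + 2116 ✓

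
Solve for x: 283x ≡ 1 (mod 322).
33

gcd(283, 322) = 1, so the inverse exists.
Extended Euclidean algorithm on (322, 283):
322 = 1 × 283 + 39  ⟹  39 = (1)·322 + (-1)·283
283 = 7 × 39 + 10  ⟹  10 = (-7)·322 + (8)·283
39 = 3 × 10 + 9  ⟹  9 = (22)·322 + (-25)·283
10 = 1 × 9 + 1  ⟹  1 = (-29)·322 + (33)·283
So (33)·283 ≡ 1 (mod 322), i.e. 283^(-1) ≡ 33 (mod 322).
Check: 283 × 33 = 9339 ≡ 1 (mod 322)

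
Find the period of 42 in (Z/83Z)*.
82

83 is prime, so ord(42) divides φ(83) = 82.
Divisors of 82: 1, 2, 41, 82.
Repeated squaring: 42^1 ≡ 42, 42^2 ≡ 21, 42^4 ≡ 26, 42^8 ≡ 12, 42^16 ≡ 61, 42^32 ≡ 69, 42^64 ≡ 30 (mod 83).
Test 42^d mod 83 for each divisor d in increasing order:
42^1 ≡ 42
42^2 ≡ 21
42^41 = 42^32·42^8·42^1 ≡ 82
42^82 = 42^64·42^16·42^2 ≡ 1  ← first divisor giving 1
The order is 82.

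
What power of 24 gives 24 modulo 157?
1

Baby-step giant-step with step n = ⌈√157⌉ = 13.
Baby steps 24^j mod 157 (j:value) for j=0..12: 0:1, 1:24, 2:105, 3:8, 4:35, 5:55, 6:64, 7:123, 8:126, 9:41, 10:42, 11:66, 12:14.
h = 24 is already in the table at j=1, so x = 1.
Check: 24^1 ≡ 24 (mod 157).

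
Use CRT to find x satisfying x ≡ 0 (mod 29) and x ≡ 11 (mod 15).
116

Using Chinese Remainder Theorem:
M = 29 × 15 = 435
M1 = 15, M2 = 29
y1 = 15^(-1) mod 29 = 2
y2 = 29^(-1) mod 15 = 14
x = (0×15×2 + 11×29×14) mod 435 = 116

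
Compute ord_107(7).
106

107 is prime, so ord(7) divides φ(107) = 106.
Divisors of 106: 1, 2, 53, 106.
Repeated squaring: 7^1 ≡ 7, 7^2 ≡ 49, 7^4 ≡ 47, 7^8 ≡ 69, 7^16 ≡ 53, 7^32 ≡ 27, 7^64 ≡ 87 (mod 107).
Test 7^d mod 107 for each divisor d in increasing order:
7^1 ≡ 7
7^2 ≡ 49
7^53 = 7^32·7^16·7^4·7^1 ≡ 106
7^106 = 7^64·7^32·7^8·7^2 ≡ 1  ← first divisor giving 1
The order is 106.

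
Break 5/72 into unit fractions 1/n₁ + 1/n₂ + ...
1/15 + 1/360

Greedy algorithm:
5/72: ceiling(72/5) = 15, use 1/15
1/360: ceiling(360/1) = 360, use 1/360
Result: 5/72 = 1/15 + 1/360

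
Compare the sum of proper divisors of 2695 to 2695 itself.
deficient

Proper divisors of 2695: sum = 1 + 5 + 7 + 11 + 35 + 49 + 55 + 77 + 245 + 385 + 539 = 1409
Since 1409 < 2695, 2695 is deficient.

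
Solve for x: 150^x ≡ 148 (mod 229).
146

Baby-step giant-step with step n = ⌈√229⌉ = 16.
Baby steps 150^j mod 229 (j:value) for j=0..15: 0:1, 1:150, 2:58, 3:227, 4:158, 5:113, 6:4, 7:142, 8:3, 9:221, 10:174, 11:223, 12:16, 13:110, 14:12, 15:197.
Giant-step multiplier: 150^(-16) ≡ 150^(228-16) = 150^212 ≡ 51 (mod 229).
Giant steps γ_i = 148·51^i mod 229: γ_0=148, γ_1=220, γ_2=228, γ_3=178, γ_4=147, γ_5=169, γ_6=146, γ_7=118, γ_8=64, γ_9=58 (in table at j=2).
x = i·n + j = 9·16 + 2 = 146.
Check: 150^146 ≡ 148 (mod 229).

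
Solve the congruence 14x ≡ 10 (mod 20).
x ≡ 5 (mod 10)

gcd(14, 20) = 2, which divides 10, so solutions exist.
Divide through by 2: 7x ≡ 5 (mod 10).
Find 7^(-1) mod 10 by the extended Euclidean algorithm:
10 = 1 × 7 + 3  ⟹  3 = (1)·10 + (-1)·7
7 = 2 × 3 + 1  ⟹  1 = (-2)·10 + (3)·7
So (3)·7 ≡ 1 (mod 10), i.e. 7^(-1) ≡ 3 (mod 10).
x ≡ 3 × 5 = 15 ≡ 5 (mod 10).
Check: 14 × 5 = 70 ≡ 10 (mod 20).
x ≡ 5 (mod 10), giving 2 solutions mod 20.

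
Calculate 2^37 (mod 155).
97

Repeated squaring. Binary of 37 = 100101.
2^1 ≡ 2 (mod 155); 2^2 ≡ 4 (mod 155); 2^4 ≡ 16 (mod 155); 2^8 ≡ 101 (mod 155); 2^16 ≡ 126 (mod 155); 2^32 ≡ 66 (mod 155)
2^37 = 2^1 × 2^4 × 2^32 ≡ 97 (mod 155)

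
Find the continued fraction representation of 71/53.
[1; 2, 1, 17]

Euclidean algorithm steps:
71 = 1 × 53 + 18
53 = 2 × 18 + 17
18 = 1 × 17 + 1
17 = 17 × 1 + 0
Continued fraction: [1; 2, 1, 17]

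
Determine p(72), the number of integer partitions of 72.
5392783

p(n) counts ways to write n as a sum of positive integers (order ignored).
Euler's pentagonal recurrence: p(k) = p(k-1) + p(k-2) - p(k-5) - p(k-7) + p(k-12) + p(k-15) - ... (offsets j(3j∓1)/2, signs ++--, p(0)=1, p(<0)=0).
DP table for k = 0..71: p(0)=1, p(1)=1, p(2)=2, p(3)=3, p(4)=5, p(5)=7, p(6)=11, p(7)=15, p(8)=22, p(9)=30, p(10)=42, p(11)=56, p(12)=77, p(13)=101, p(14)=135, p(15)=176, p(16)=231, p(17)=297, p(18)=385, p(19)=490, p(20)=627, p(21)=792, p(22)=1002, p(23)=1255, p(24)=1575, p(25)=1958, p(26)=2436, p(27)=3010, p(28)=3718, p(29)=4565, p(30)=5604, p(31)=6842, p(32)=8349, p(33)=10143, p(34)=12310, p(35)=14883, p(36)=17977, p(37)=21637, p(38)=26015, p(39)=31185, p(40)=37338, p(41)=44583, p(42)=53174, p(43)=63261, p(44)=75175, p(45)=89134, p(46)=105558, p(47)=124754, p(48)=147273, p(49)=173525, p(50)=204226, p(51)=239943, p(52)=281589, p(53)=329931, p(54)=386155, p(55)=451276, p(56)=526823, p(57)=614154, p(58)=715220, p(59)=831820, p(60)=966467, p(61)=1121505, p(62)=1300156, p(63)=1505499, p(64)=1741630, p(65)=2012558, p(66)=2323520, p(67)=2679689, p(68)=3087735, p(69)=3554345, p(70)=4087968, p(71)=4697205.
Final step: p(72) = p(71) + p(70) - p(67) - p(65) + p(60) + p(57) - p(50) - p(46) + p(37) + p(32) - p(21) - p(15) + p(2)
= 4697205 + 4087968 - 2679689 - 2012558 + 966467 + 614154 - 204226 - 105558 + 21637 + 8349 - 792 - 176 + 2
= 5392783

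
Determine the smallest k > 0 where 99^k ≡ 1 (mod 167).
83

167 is prime, so ord(99) divides φ(167) = 166.
Divisors of 166: 1, 2, 83, 166.
Repeated squaring: 99^1 ≡ 99, 99^2 ≡ 115, 99^4 ≡ 32, 99^8 ≡ 22, 99^16 ≡ 150, 99^32 ≡ 122, 99^64 ≡ 21, 99^128 ≡ 107 (mod 167).
Test 99^d mod 167 for each divisor d in increasing order:
99^1 ≡ 99
99^2 ≡ 115
99^83 = 99^64·99^16·99^2·99^1 ≡ 1  ← first divisor giving 1
The order is 83.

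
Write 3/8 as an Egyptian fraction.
1/3 + 1/24

Greedy algorithm:
3/8: ceiling(8/3) = 3, use 1/3
1/24: ceiling(24/1) = 24, use 1/24
Result: 3/8 = 1/3 + 1/24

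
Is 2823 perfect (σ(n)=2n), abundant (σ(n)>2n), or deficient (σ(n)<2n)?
deficient

Proper divisors of 2823: sum = 1 + 3 + 941 = 945
Since 945 < 2823, 2823 is deficient.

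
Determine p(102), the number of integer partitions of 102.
241265379

p(n) counts ways to write n as a sum of positive integers (order ignored).
Euler's pentagonal recurrence: p(k) = p(k-1) + p(k-2) - p(k-5) - p(k-7) + p(k-12) + p(k-15) - ... (offsets j(3j∓1)/2, signs ++--, p(0)=1, p(<0)=0).
DP table for k = 0..101: p(0)=1, p(1)=1, p(2)=2, p(3)=3, p(4)=5, p(5)=7, p(6)=11, p(7)=15, p(8)=22, p(9)=30, p(10)=42, p(11)=56, p(12)=77, p(13)=101, p(14)=135, p(15)=176, p(16)=231, p(17)=297, p(18)=385, p(19)=490, p(20)=627, p(21)=792, p(22)=1002, p(23)=1255, p(24)=1575, p(25)=1958, p(26)=2436, p(27)=3010, p(28)=3718, p(29)=4565, p(30)=5604, p(31)=6842, p(32)=8349, p(33)=10143, p(34)=12310, p(35)=14883, p(36)=17977, p(37)=21637, p(38)=26015, p(39)=31185, p(40)=37338, p(41)=44583, p(42)=53174, p(43)=63261, p(44)=75175, p(45)=89134, p(46)=105558, p(47)=124754, p(48)=147273, p(49)=173525, p(50)=204226, p(51)=239943, p(52)=281589, p(53)=329931, p(54)=386155, p(55)=451276, p(56)=526823, p(57)=614154, p(58)=715220, p(59)=831820, p(60)=966467, p(61)=1121505, p(62)=1300156, p(63)=1505499, p(64)=1741630, p(65)=2012558, p(66)=2323520, p(67)=2679689, p(68)=3087735, p(69)=3554345, p(70)=4087968, p(71)=4697205, p(72)=5392783, p(73)=6185689, p(74)=7089500, p(75)=8118264, p(76)=9289091, p(77)=10619863, p(78)=12132164, p(79)=13848650, p(80)=15796476, p(81)=18004327, p(82)=20506255, p(83)=23338469, p(84)=26543660, p(85)=30167357, p(86)=34262962, p(87)=38887673, p(88)=44108109, p(89)=49995925, p(90)=56634173, p(91)=64112359, p(92)=72533807, p(93)=82010177, p(94)=92669720, p(95)=104651419, p(96)=118114304, p(97)=133230930, p(98)=150198136, p(99)=169229875, p(100)=190569292, p(101)=214481126.
Final step: p(102) = p(101) + p(100) - p(97) - p(95) + p(90) + p(87) - p(80) - p(76) + p(67) + p(62) - p(51) - p(45) + p(32) + p(25) - p(10) - p(2)
= 214481126 + 190569292 - 133230930 - 104651419 + 56634173 + 38887673 - 15796476 - 9289091 + 2679689 + 1300156 - 239943 - 89134 + 8349 + 1958 - 42 - 2
= 241265379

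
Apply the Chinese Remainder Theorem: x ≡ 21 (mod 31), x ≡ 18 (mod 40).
858

Using Chinese Remainder Theorem:
M = 31 × 40 = 1240
M1 = 40, M2 = 31
y1 = 40^(-1) mod 31 = 7
y2 = 31^(-1) mod 40 = 31
x = (21×40×7 + 18×31×31) mod 1240 = 858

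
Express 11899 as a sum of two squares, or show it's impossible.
Not possible

Factorization: 11899 = 73 × 163
By Fermat: n is sum of two squares iff every prime p ≡ 3 (mod 4) appears to even power.
Prime(s) ≡ 3 (mod 4) with odd exponent: [(163, 1)]
Therefore 11899 cannot be expressed as a² + b².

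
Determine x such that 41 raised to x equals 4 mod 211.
136

Baby-step giant-step with step n = ⌈√211⌉ = 15.
Baby steps 41^j mod 211 (j:value) for j=0..14: 0:1, 1:41, 2:204, 3:135, 4:49, 5:110, 6:79, 7:74, 8:80, 9:115, 10:73, 11:39, 12:122, 13:149, 14:201.
Giant-step multiplier: 41^(-15) ≡ 41^(210-15) = 41^195 ≡ 88 (mod 211).
Giant steps γ_i = 4·88^i mod 211: γ_0=4, γ_1=141, γ_2=170, γ_3=190, γ_4=51, γ_5=57, γ_6=163, γ_7=207, γ_8=70, γ_9=41 (in table at j=1).
x = i·n + j = 9·15 + 1 = 136.
Check: 41^136 ≡ 4 (mod 211).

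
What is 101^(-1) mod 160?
141

gcd(101, 160) = 1, so the inverse exists.
Extended Euclidean algorithm on (160, 101):
160 = 1 × 101 + 59  ⟹  59 = (1)·160 + (-1)·101
101 = 1 × 59 + 42  ⟹  42 = (-1)·160 + (2)·101
59 = 1 × 42 + 17  ⟹  17 = (2)·160 + (-3)·101
42 = 2 × 17 + 8  ⟹  8 = (-5)·160 + (8)·101
17 = 2 × 8 + 1  ⟹  1 = (12)·160 + (-19)·101
So (-19)·101 ≡ 1 (mod 160), i.e. 101^(-1) ≡ -19 ≡ 141 (mod 160).
Check: 101 × 141 = 14241 ≡ 1 (mod 160)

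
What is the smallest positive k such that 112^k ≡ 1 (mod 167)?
83

167 is prime, so ord(112) divides φ(167) = 166.
Divisors of 166: 1, 2, 83, 166.
Repeated squaring: 112^1 ≡ 112, 112^2 ≡ 19, 112^4 ≡ 27, 112^8 ≡ 61, 112^16 ≡ 47, 112^32 ≡ 38, 112^64 ≡ 108, 112^128 ≡ 141 (mod 167).
Test 112^d mod 167 for each divisor d in increasing order:
112^1 ≡ 112
112^2 ≡ 19
112^83 = 112^64·112^16·112^2·112^1 ≡ 1  ← first divisor giving 1
The order is 83.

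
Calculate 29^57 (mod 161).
36

Repeated squaring. Binary of 57 = 111001.
29^1 ≡ 29 (mod 161); 29^2 ≡ 36 (mod 161); 29^4 ≡ 8 (mod 161); 29^8 ≡ 64 (mod 161); 29^16 ≡ 71 (mod 161); 29^32 ≡ 50 (mod 161)
29^57 = 29^1 × 29^8 × 29^16 × 29^32 ≡ 36 (mod 161)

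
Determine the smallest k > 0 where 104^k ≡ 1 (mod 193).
64

193 is prime, so ord(104) divides φ(193) = 192.
Divisors of 192: 1, 2, 3, 4, 6, 8, 12, 16, 24, 32, 48, 64, 96, 192.
Repeated squaring: 104^1 ≡ 104, 104^2 ≡ 8, 104^4 ≡ 64, 104^8 ≡ 43, 104^16 ≡ 112, 104^32 ≡ 192, 104^64 ≡ 1, 104^128 ≡ 1 (mod 193).
Test 104^d mod 193 for each divisor d in increasing order:
104^1 ≡ 104
104^2 ≡ 8
104^3 = 104^2·104^1 ≡ 60
104^4 ≡ 64
104^6 = 104^4·104^2 ≡ 126
104^8 ≡ 43
104^12 = 104^8·104^4 ≡ 50
104^16 ≡ 112
104^24 = 104^16·104^8 ≡ 184
104^32 ≡ 192
104^48 = 104^32·104^16 ≡ 81
104^64 ≡ 1  ← first divisor giving 1
The order is 64.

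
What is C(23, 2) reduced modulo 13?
6

Using Lucas' theorem:
Write n=23 and k=2 in base 13:
n in base 13: [1, 10]
k in base 13: [0, 2]
C(23,2) mod 13 = ∏ C(n_i, k_i) mod 13
Digit binomials (mod 13): C(1,0) = 1; C(10,2) = 45 ≡ 6
Product: 1 × 6 = 6 ≡ 6 (mod 13)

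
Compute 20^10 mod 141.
25

Repeated squaring. Binary of 10 = 1010.
20^1 ≡ 20 (mod 141); 20^2 ≡ 118 (mod 141); 20^4 ≡ 106 (mod 141); 20^8 ≡ 97 (mod 141)
20^10 = 20^2 × 20^8 ≡ 25 (mod 141)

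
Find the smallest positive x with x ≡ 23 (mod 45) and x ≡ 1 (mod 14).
113

Using Chinese Remainder Theorem:
M = 45 × 14 = 630
M1 = 14, M2 = 45
y1 = 14^(-1) mod 45 = 29
y2 = 45^(-1) mod 14 = 5
x = (23×14×29 + 1×45×5) mod 630 = 113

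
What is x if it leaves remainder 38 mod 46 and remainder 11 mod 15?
176

Using Chinese Remainder Theorem:
M = 46 × 15 = 690
M1 = 15, M2 = 46
y1 = 15^(-1) mod 46 = 43
y2 = 46^(-1) mod 15 = 1
x = (38×15×43 + 11×46×1) mod 690 = 176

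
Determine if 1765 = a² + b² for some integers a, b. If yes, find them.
1² + 42² (a=1, b=42)

Factorization: 1765 = 5 × 353
By Fermat: n is sum of two squares iff every prime p ≡ 3 (mod 4) appears to even power.
All primes ≡ 3 (mod 4) appear to even power.
Search a = 0, 1, 2, … for 1765 - a² a perfect square: first hit at a = 1: 1765 - 1 = 1764 = 42².
1765 = 1² + 42² = 1 + 1764 ✓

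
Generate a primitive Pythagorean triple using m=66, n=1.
(4355, 132, 4357)

Euclid's formula: a = m² - n², b = 2mn, c = m² + n²
m = 66, n = 1
a = 66² - 1² = 4356 - 1 = 4355
b = 2 × 66 × 1 = 132
c = 66² + 1² = 4356 + 1 = 4357
Verification: 4355² + 132² = 18966025 + 17424 = 18983449 = 4357² ✓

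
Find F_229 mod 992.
89

Matrix identity: Q^n = [[F_(n+1), F_n], [F_n, F_(n-1)]] with Q = [[1,1],[1,0]].
n = 229 = 11100101₂. Square-and-multiply, entries mod 992:
Q^1 = [[1,1],[1,0]]
Q^3 = (Q^1)²·Q = [[3,2],[2,1]]
Q^7 = (Q^3)²·Q = [[21,13],[13,8]]
Q^14 = (Q^7)² = [[610,377],[377,233]]
Q^28 = (Q^14)² = [[373,371],[371,2]]
Q^57 = (Q^28)²·Q = [[247,2],[2,245]]
Q^114 = (Q^57)² = [[501,984],[984,509]]
Q^229 = (Q^114)²·Q = [[937,89],[89,848]]
F_229 mod 992 = Q^229[0][1] = 89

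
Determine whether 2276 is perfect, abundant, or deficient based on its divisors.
deficient

Proper divisors of 2276: sum = 1 + 2 + 4 + 569 + 1138 = 1714
Since 1714 < 2276, 2276 is deficient.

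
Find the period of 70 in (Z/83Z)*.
41

83 is prime, so ord(70) divides φ(83) = 82.
Divisors of 82: 1, 2, 41, 82.
Repeated squaring: 70^1 ≡ 70, 70^2 ≡ 3, 70^4 ≡ 9, 70^8 ≡ 81, 70^16 ≡ 4, 70^32 ≡ 16, 70^64 ≡ 7 (mod 83).
Test 70^d mod 83 for each divisor d in increasing order:
70^1 ≡ 70
70^2 ≡ 3
70^41 = 70^32·70^8·70^1 ≡ 1  ← first divisor giving 1
The order is 41.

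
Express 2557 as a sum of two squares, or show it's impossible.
21² + 46² (a=21, b=46)

Factorization: 2557 = 2557
By Fermat: n is sum of two squares iff every prime p ≡ 3 (mod 4) appears to even power.
All primes ≡ 3 (mod 4) appear to even power.
Search a = 0, 1, 2, … for 2557 - a² a perfect square: first hit at a = 21: 2557 - 441 = 2116 = 46².
2557 = 21² + 46² = 441 + 2116 ✓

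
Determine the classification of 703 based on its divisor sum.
deficient

Proper divisors of 703: sum = 1 + 19 + 37 = 57
Since 57 < 703, 703 is deficient.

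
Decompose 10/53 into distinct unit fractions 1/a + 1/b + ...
1/6 + 1/46 + 1/3657

Greedy algorithm:
10/53: ceiling(53/10) = 6, use 1/6
7/318: ceiling(318/7) = 46, use 1/46
1/3657: ceiling(3657/1) = 3657, use 1/3657
Result: 10/53 = 1/6 + 1/46 + 1/3657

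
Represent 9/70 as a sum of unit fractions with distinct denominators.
1/8 + 1/280

Greedy algorithm:
9/70: ceiling(70/9) = 8, use 1/8
1/280: ceiling(280/1) = 280, use 1/280
Result: 9/70 = 1/8 + 1/280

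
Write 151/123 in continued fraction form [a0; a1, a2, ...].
[1; 4, 2, 1, 1, 5]

Euclidean algorithm steps:
151 = 1 × 123 + 28
123 = 4 × 28 + 11
28 = 2 × 11 + 6
11 = 1 × 6 + 5
6 = 1 × 5 + 1
5 = 5 × 1 + 0
Continued fraction: [1; 4, 2, 1, 1, 5]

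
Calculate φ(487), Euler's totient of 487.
486

487 = 487
φ(n) = n × ∏(1 - 1/p) for each prime p dividing n
φ(487) = 487 × (1 - 1/487) = 486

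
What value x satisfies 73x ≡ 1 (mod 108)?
37

gcd(73, 108) = 1, so the inverse exists.
Extended Euclidean algorithm on (108, 73):
108 = 1 × 73 + 35  ⟹  35 = (1)·108 + (-1)·73
73 = 2 × 35 + 3  ⟹  3 = (-2)·108 + (3)·73
35 = 11 × 3 + 2  ⟹  2 = (23)·108 + (-34)·73
3 = 1 × 2 + 1  ⟹  1 = (-25)·108 + (37)·73
So (37)·73 ≡ 1 (mod 108), i.e. 73^(-1) ≡ 37 (mod 108).
Check: 73 × 37 = 2701 ≡ 1 (mod 108)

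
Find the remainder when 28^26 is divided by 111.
70

Repeated squaring. Binary of 26 = 11010.
28^1 ≡ 28 (mod 111); 28^2 ≡ 7 (mod 111); 28^4 ≡ 49 (mod 111); 28^8 ≡ 70 (mod 111); 28^16 ≡ 16 (mod 111)
28^26 = 28^2 × 28^8 × 28^16 ≡ 70 (mod 111)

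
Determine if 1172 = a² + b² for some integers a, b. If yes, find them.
4² + 34² (a=4, b=34)

Factorization: 1172 = 2^2 × 293
By Fermat: n is sum of two squares iff every prime p ≡ 3 (mod 4) appears to even power.
All primes ≡ 3 (mod 4) appear to even power.
Search a = 0, 1, 2, … for 1172 - a² a perfect square: first hit at a = 4: 1172 - 16 = 1156 = 34².
1172 = 4² + 34² = 16 + 1156 ✓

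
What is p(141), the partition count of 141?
16670689208

p(n) counts ways to write n as a sum of positive integers (order ignored).
Euler's pentagonal recurrence: p(k) = p(k-1) + p(k-2) - p(k-5) - p(k-7) + p(k-12) + p(k-15) - ... (offsets j(3j∓1)/2, signs ++--, p(0)=1, p(<0)=0).
DP table for k = 0..140: p(0)=1, p(1)=1, p(2)=2, p(3)=3, p(4)=5, p(5)=7, p(6)=11, p(7)=15, p(8)=22, p(9)=30, p(10)=42, p(11)=56, p(12)=77, p(13)=101, p(14)=135, p(15)=176, p(16)=231, p(17)=297, p(18)=385, p(19)=490, p(20)=627, p(21)=792, p(22)=1002, p(23)=1255, p(24)=1575, p(25)=1958, p(26)=2436, p(27)=3010, p(28)=3718, p(29)=4565, p(30)=5604, p(31)=6842, p(32)=8349, p(33)=10143, p(34)=12310, p(35)=14883, p(36)=17977, p(37)=21637, p(38)=26015, p(39)=31185, p(40)=37338, p(41)=44583, p(42)=53174, p(43)=63261, p(44)=75175, p(45)=89134, p(46)=105558, p(47)=124754, p(48)=147273, p(49)=173525, p(50)=204226, p(51)=239943, p(52)=281589, p(53)=329931, p(54)=386155, p(55)=451276, p(56)=526823, p(57)=614154, p(58)=715220, p(59)=831820, p(60)=966467, p(61)=1121505, p(62)=1300156, p(63)=1505499, p(64)=1741630, p(65)=2012558, p(66)=2323520, p(67)=2679689, p(68)=3087735, p(69)=3554345, p(70)=4087968, p(71)=4697205, p(72)=5392783, p(73)=6185689, p(74)=7089500, p(75)=8118264, p(76)=9289091, p(77)=10619863, p(78)=12132164, p(79)=13848650, p(80)=15796476, p(81)=18004327, p(82)=20506255, p(83)=23338469, p(84)=26543660, p(85)=30167357, p(86)=34262962, p(87)=38887673, p(88)=44108109, p(89)=49995925, p(90)=56634173, p(91)=64112359, p(92)=72533807, p(93)=82010177, p(94)=92669720, p(95)=104651419, p(96)=118114304, p(97)=133230930, p(98)=150198136, p(99)=169229875, p(100)=190569292, p(101)=214481126, p(102)=241265379, p(103)=271248950, p(104)=304801365, p(105)=342325709, p(106)=384276336, p(107)=431149389, p(108)=483502844, p(109)=541946240, p(110)=607163746, p(111)=679903203, p(112)=761002156, p(113)=851376628, p(114)=952050665, p(115)=1064144451, p(116)=1188908248, p(117)=1327710076, p(118)=1482074143, p(119)=1653668665, p(120)=1844349560, p(121)=2056148051, p(122)=2291320912, p(123)=2552338241, p(124)=2841940500, p(125)=3163127352, p(126)=3519222692, p(127)=3913864295, p(128)=4351078600, p(129)=4835271870, p(130)=5371315400, p(131)=5964539504, p(132)=6620830889, p(133)=7346629512, p(134)=8149040695, p(135)=9035836076, p(136)=10015581680, p(137)=11097645016, p(138)=12292341831, p(139)=13610949895, p(140)=15065878135.
Final step: p(141) = p(140) + p(139) - p(136) - p(134) + p(129) + p(126) - p(119) - p(115) + p(106) + p(101) - p(90) - p(84) + p(71) + p(64) - p(49) - p(41) + p(24) + p(15)
= 15065878135 + 13610949895 - 10015581680 - 8149040695 + 4835271870 + 3519222692 - 1653668665 - 1064144451 + 384276336 + 214481126 - 56634173 - 26543660 + 4697205 + 1741630 - 173525 - 44583 + 1575 + 176
= 16670689208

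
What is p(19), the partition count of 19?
490

p(n) counts ways to write n as a sum of positive integers (order ignored).
Euler's pentagonal recurrence: p(k) = p(k-1) + p(k-2) - p(k-5) - p(k-7) + p(k-12) + p(k-15) - ... (offsets j(3j∓1)/2, signs ++--, p(0)=1, p(<0)=0).
DP table for k = 0..18: p(0)=1, p(1)=1, p(2)=2, p(3)=3, p(4)=5, p(5)=7, p(6)=11, p(7)=15, p(8)=22, p(9)=30, p(10)=42, p(11)=56, p(12)=77, p(13)=101, p(14)=135, p(15)=176, p(16)=231, p(17)=297, p(18)=385.
Final step: p(19) = p(18) + p(17) - p(14) - p(12) + p(7) + p(4)
= 385 + 297 - 135 - 77 + 15 + 5
= 490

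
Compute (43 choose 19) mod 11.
3

Using Lucas' theorem:
Write n=43 and k=19 in base 11:
n in base 11: [3, 10]
k in base 11: [1, 8]
C(43,19) mod 11 = ∏ C(n_i, k_i) mod 11
Digit binomials (mod 11): C(3,1) = 3; C(10,8) = 45 ≡ 1
Product: 3 × 1 = 3 ≡ 3 (mod 11)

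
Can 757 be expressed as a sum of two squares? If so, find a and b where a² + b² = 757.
9² + 26² (a=9, b=26)

Factorization: 757 = 757
By Fermat: n is sum of two squares iff every prime p ≡ 3 (mod 4) appears to even power.
All primes ≡ 3 (mod 4) appear to even power.
Search a = 0, 1, 2, … for 757 - a² a perfect square: first hit at a = 9: 757 - 81 = 676 = 26².
757 = 9² + 26² = 81 + 676 ✓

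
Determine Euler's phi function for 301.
252

301 = 7 × 43
φ(n) = n × ∏(1 - 1/p) for each prime p dividing n
φ(301) = 301 × (1 - 1/7) × (1 - 1/43) = 252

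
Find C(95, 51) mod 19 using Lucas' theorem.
0

Using Lucas' theorem:
Write n=95 and k=51 in base 19:
n in base 19: [5, 0]
k in base 19: [2, 13]
C(95,51) mod 19 = ∏ C(n_i, k_i) mod 19
Digit binomials (mod 19): C(5,2) = 10; C(0,13) = 0 (k_i > n_i)
Product: 10 × 0 = 0 ≡ 0 (mod 19)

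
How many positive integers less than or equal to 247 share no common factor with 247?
216

247 = 13 × 19
φ(n) = n × ∏(1 - 1/p) for each prime p dividing n
φ(247) = 247 × (1 - 1/13) × (1 - 1/19) = 216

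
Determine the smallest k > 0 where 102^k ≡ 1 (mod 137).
136

137 is prime, so ord(102) divides φ(137) = 136.
Divisors of 136: 1, 2, 4, 8, 17, 34, 68, 136.
Repeated squaring: 102^1 ≡ 102, 102^2 ≡ 129, 102^4 ≡ 64, 102^8 ≡ 123, 102^16 ≡ 59, 102^32 ≡ 56, 102^64 ≡ 122, 102^128 ≡ 88 (mod 137).
Test 102^d mod 137 for each divisor d in increasing order:
102^1 ≡ 102
102^2 ≡ 129
102^4 ≡ 64
102^8 ≡ 123
102^17 = 102^16·102^1 ≡ 127
102^34 = 102^32·102^2 ≡ 100
102^68 = 102^64·102^4 ≡ 136
102^136 = 102^128·102^8 ≡ 1  ← first divisor giving 1
The order is 136.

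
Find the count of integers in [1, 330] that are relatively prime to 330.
80

330 = 2 × 3 × 5 × 11
φ(n) = n × ∏(1 - 1/p) for each prime p dividing n
φ(330) = 330 × (1 - 1/2) × (1 - 1/3) × (1 - 1/5) × (1 - 1/11) = 80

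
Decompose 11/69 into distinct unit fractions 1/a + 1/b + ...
1/7 + 1/61 + 1/5893 + 1/86812730 + 1/15072900093293070

Greedy algorithm:
11/69: ceiling(69/11) = 7, use 1/7
8/483: ceiling(483/8) = 61, use 1/61
5/29463: ceiling(29463/5) = 5893, use 1/5893
2/173625459: ceiling(173625459/2) = 86812730, use 1/86812730
1/15072900093293070: ceiling(15072900093293070/1) = 15072900093293070, use 1/15072900093293070
Result: 11/69 = 1/7 + 1/61 + 1/5893 + 1/86812730 + 1/15072900093293070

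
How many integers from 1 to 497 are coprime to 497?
420

497 = 7 × 71
φ(n) = n × ∏(1 - 1/p) for each prime p dividing n
φ(497) = 497 × (1 - 1/7) × (1 - 1/71) = 420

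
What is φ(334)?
166

334 = 2 × 167
φ(n) = n × ∏(1 - 1/p) for each prime p dividing n
φ(334) = 334 × (1 - 1/2) × (1 - 1/167) = 166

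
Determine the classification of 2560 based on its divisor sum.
abundant

Proper divisors of 2560: sum = 1 + 2 + 4 + 5 + 8 + 10 + 16 + 20 + ... + 320 + 512 + 640 + 1280 (19 divisors) = 3578
Since 3578 > 2560, 2560 is abundant.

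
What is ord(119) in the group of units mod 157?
156

157 is prime, so ord(119) divides φ(157) = 156.
Divisors of 156: 1, 2, 3, 4, 6, 12, 13, 26, 39, 52, 78, 156.
Repeated squaring: 119^1 ≡ 119, 119^2 ≡ 31, 119^4 ≡ 19, 119^8 ≡ 47, 119^16 ≡ 11, 119^32 ≡ 121, 119^64 ≡ 40, 119^128 ≡ 30 (mod 157).
Test 119^d mod 157 for each divisor d in increasing order:
119^1 ≡ 119
119^2 ≡ 31
119^3 = 119^2·119^1 ≡ 78
119^4 ≡ 19
119^6 = 119^4·119^2 ≡ 118
119^12 = 119^8·119^4 ≡ 108
119^13 = 119^8·119^4·119^1 ≡ 135
119^26 = 119^16·119^8·119^2 ≡ 13
119^39 = 119^32·119^4·119^2·119^1 ≡ 28
119^52 = 119^32·119^16·119^4 ≡ 12
119^78 = 119^64·119^8·119^4·119^2 ≡ 156
119^156 = 119^128·119^16·119^8·119^4 ≡ 1  ← first divisor giving 1
The order is 156.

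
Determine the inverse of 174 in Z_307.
30

gcd(174, 307) = 1, so the inverse exists.
Extended Euclidean algorithm on (307, 174):
307 = 1 × 174 + 133  ⟹  133 = (1)·307 + (-1)·174
174 = 1 × 133 + 41  ⟹  41 = (-1)·307 + (2)·174
133 = 3 × 41 + 10  ⟹  10 = (4)·307 + (-7)·174
41 = 4 × 10 + 1  ⟹  1 = (-17)·307 + (30)·174
So (30)·174 ≡ 1 (mod 307), i.e. 174^(-1) ≡ 30 (mod 307).
Check: 174 × 30 = 5220 ≡ 1 (mod 307)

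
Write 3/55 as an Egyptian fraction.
1/19 + 1/523 + 1/546535

Greedy algorithm:
3/55: ceiling(55/3) = 19, use 1/19
2/1045: ceiling(1045/2) = 523, use 1/523
1/546535: ceiling(546535/1) = 546535, use 1/546535
Result: 3/55 = 1/19 + 1/523 + 1/546535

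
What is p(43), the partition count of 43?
63261

p(n) counts ways to write n as a sum of positive integers (order ignored).
Euler's pentagonal recurrence: p(k) = p(k-1) + p(k-2) - p(k-5) - p(k-7) + p(k-12) + p(k-15) - ... (offsets j(3j∓1)/2, signs ++--, p(0)=1, p(<0)=0).
DP table for k = 0..42: p(0)=1, p(1)=1, p(2)=2, p(3)=3, p(4)=5, p(5)=7, p(6)=11, p(7)=15, p(8)=22, p(9)=30, p(10)=42, p(11)=56, p(12)=77, p(13)=101, p(14)=135, p(15)=176, p(16)=231, p(17)=297, p(18)=385, p(19)=490, p(20)=627, p(21)=792, p(22)=1002, p(23)=1255, p(24)=1575, p(25)=1958, p(26)=2436, p(27)=3010, p(28)=3718, p(29)=4565, p(30)=5604, p(31)=6842, p(32)=8349, p(33)=10143, p(34)=12310, p(35)=14883, p(36)=17977, p(37)=21637, p(38)=26015, p(39)=31185, p(40)=37338, p(41)=44583, p(42)=53174.
Final step: p(43) = p(42) + p(41) - p(38) - p(36) + p(31) + p(28) - p(21) - p(17) + p(8) + p(3)
= 53174 + 44583 - 26015 - 17977 + 6842 + 3718 - 792 - 297 + 22 + 3
= 63261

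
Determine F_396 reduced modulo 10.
2

Matrix identity: Q^n = [[F_(n+1), F_n], [F_n, F_(n-1)]] with Q = [[1,1],[1,0]].
n = 396 = 110001100₂. Square-and-multiply, entries mod 10:
Q^1 = [[1,1],[1,0]]
Q^3 = (Q^1)²·Q = [[3,2],[2,1]]
Q^6 = (Q^3)² = [[3,8],[8,5]]
Q^12 = (Q^6)² = [[3,4],[4,9]]
Q^24 = (Q^12)² = [[5,8],[8,7]]
Q^49 = (Q^24)²·Q = [[5,9],[9,6]]
Q^99 = (Q^49)²·Q = [[5,6],[6,9]]
Q^198 = (Q^99)² = [[1,4],[4,7]]
Q^396 = (Q^198)² = [[7,2],[2,5]]
F_396 mod 10 = Q^396[0][1] = 2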